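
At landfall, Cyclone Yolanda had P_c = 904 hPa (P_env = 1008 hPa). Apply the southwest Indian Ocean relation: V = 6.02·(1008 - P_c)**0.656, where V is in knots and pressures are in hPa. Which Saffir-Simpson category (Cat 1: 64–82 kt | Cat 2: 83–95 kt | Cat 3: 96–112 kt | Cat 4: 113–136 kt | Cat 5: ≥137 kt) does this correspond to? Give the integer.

ΔP = 1008 − 904 = 104 hPa.
V ≈ 6.02 × 104^0.656 = 6.02 × 21.05 ≈ 127 kt.
127 kt falls in the Category 4 band.

4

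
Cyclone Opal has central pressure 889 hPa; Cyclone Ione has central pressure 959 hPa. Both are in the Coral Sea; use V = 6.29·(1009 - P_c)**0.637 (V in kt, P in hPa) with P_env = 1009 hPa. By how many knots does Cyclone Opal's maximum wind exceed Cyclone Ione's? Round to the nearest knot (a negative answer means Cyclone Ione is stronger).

57 kt

Cyclone Opal: ΔP = 120; V ≈ 6.29 × 120^0.637 ≈ 132.77 kt.
Cyclone Ione: ΔP = 50; V ≈ 6.29 × 50^0.637 ≈ 76.01 kt.
Difference ≈ 132.77 − 76.01 = 56.76 → 57 kt.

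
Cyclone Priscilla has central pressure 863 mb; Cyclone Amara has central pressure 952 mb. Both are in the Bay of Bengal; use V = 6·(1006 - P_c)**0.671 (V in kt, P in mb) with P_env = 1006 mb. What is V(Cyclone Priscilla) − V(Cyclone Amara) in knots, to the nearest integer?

Cyclone Priscilla: ΔP = 143; V ≈ 6 × 143^0.671 ≈ 167.64 kt.
Cyclone Amara: ΔP = 54; V ≈ 6 × 54^0.671 ≈ 87.21 kt.
Difference ≈ 167.64 − 87.21 = 80.43 → 80 kt.

80 kt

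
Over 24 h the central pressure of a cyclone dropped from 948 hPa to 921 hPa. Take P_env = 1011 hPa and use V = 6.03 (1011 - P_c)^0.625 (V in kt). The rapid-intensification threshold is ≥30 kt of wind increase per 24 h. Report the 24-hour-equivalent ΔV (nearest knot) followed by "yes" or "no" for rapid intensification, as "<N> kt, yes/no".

V₁: ΔP = 63, V ≈ 6.03 × 63^0.625 ≈ 80.34 kt.
V₂: ΔP = 90, V ≈ 6.03 × 90^0.625 ≈ 100.40 kt.
ΔV over 24 h = 20.06 kt → 24 h equivalent = 20.06 × 24/24 ≈ 20.06 kt.
20 kt < 30 kt ⇒ not rapid intensification.

20 kt, no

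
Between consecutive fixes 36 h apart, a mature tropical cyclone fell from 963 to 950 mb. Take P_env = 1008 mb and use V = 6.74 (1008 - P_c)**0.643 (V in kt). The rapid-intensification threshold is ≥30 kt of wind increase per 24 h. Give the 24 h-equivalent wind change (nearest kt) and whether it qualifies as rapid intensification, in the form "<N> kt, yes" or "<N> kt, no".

9 kt, no

V₁: ΔP = 45, V ≈ 6.74 × 45^0.643 ≈ 77.92 kt.
V₂: ΔP = 58, V ≈ 6.74 × 58^0.643 ≈ 91.74 kt.
ΔV over 36 h = 13.82 kt → 24 h equivalent = 13.82 × 24/36 ≈ 9.21 kt.
9 kt < 30 kt ⇒ not rapid intensification.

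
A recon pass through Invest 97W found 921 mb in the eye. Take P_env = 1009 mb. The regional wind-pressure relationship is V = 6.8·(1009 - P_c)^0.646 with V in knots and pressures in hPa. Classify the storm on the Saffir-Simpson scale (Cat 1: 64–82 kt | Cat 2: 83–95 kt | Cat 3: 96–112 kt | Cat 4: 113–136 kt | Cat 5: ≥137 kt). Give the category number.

ΔP = 1009 − 921 = 88 mb.
V ≈ 6.8 × 88^0.646 = 6.8 × 18.04 ≈ 123 kt.
123 kt falls in the Category 4 band.

4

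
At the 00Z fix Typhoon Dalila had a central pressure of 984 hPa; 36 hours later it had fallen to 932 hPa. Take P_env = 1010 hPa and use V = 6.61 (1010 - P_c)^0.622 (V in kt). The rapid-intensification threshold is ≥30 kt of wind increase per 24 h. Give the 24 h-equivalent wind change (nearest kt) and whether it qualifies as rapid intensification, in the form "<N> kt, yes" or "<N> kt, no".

V₁: ΔP = 26, V ≈ 6.61 × 26^0.622 ≈ 50.16 kt.
V₂: ΔP = 78, V ≈ 6.61 × 78^0.622 ≈ 99.33 kt.
ΔV over 36 h = 49.17 kt → 24 h equivalent = 49.17 × 24/36 ≈ 32.78 kt.
33 kt ≥ 30 kt ⇒ rapid intensification.

33 kt, yes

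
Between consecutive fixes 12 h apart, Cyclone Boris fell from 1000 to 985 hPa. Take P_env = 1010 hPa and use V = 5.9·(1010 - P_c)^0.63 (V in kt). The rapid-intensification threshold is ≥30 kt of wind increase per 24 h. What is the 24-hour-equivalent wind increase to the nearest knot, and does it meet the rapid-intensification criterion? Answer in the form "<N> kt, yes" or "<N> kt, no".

39 kt, yes

V₁: ΔP = 10, V ≈ 5.9 × 10^0.63 ≈ 25.17 kt.
V₂: ΔP = 25, V ≈ 5.9 × 25^0.63 ≈ 44.83 kt.
ΔV over 12 h = 19.66 kt → 24 h equivalent = 19.66 × 24/12 ≈ 39.32 kt.
39 kt ≥ 30 kt ⇒ rapid intensification.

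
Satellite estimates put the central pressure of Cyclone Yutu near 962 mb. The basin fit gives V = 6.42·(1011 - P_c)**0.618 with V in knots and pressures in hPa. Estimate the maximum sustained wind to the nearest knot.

71 kt

ΔP = 1011 − 962 = 49 mb.
49^0.618 ≈ 11.080.
V ≈ 6.42 × 11.080 ≈ 71.1 kt.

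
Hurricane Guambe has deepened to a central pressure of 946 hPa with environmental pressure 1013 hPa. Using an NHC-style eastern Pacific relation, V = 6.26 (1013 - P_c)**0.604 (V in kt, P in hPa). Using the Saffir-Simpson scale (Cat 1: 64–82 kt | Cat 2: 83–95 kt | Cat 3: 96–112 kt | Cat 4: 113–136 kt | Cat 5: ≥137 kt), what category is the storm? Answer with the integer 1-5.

1

ΔP = 1013 − 946 = 67 hPa.
V ≈ 6.26 × 67^0.604 = 6.26 × 12.68 ≈ 79 kt.
79 kt falls in the Category 1 band.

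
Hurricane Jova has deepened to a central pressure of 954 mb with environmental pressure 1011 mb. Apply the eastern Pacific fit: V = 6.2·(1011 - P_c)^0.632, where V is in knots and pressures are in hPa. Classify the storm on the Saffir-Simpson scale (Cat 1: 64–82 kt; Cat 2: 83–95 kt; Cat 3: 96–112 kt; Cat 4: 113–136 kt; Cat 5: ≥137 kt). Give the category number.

1

ΔP = 1011 − 954 = 57 mb.
V ≈ 6.2 × 57^0.632 = 6.2 × 12.87 ≈ 80 kt.
80 kt falls in the Category 1 band.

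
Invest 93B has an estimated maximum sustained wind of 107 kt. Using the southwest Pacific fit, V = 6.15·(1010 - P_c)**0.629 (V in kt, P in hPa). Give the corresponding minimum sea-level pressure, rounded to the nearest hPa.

ΔP = (V / 6.15)^(1/0.629) = (107/6.15)^1.590.
107/6.15 = 17.398; 17.398^1.590 ≈ 93.80 hPa.
P_c = 1010 − 93.80 = 916.20 ≈ 916 hPa.

916 hPa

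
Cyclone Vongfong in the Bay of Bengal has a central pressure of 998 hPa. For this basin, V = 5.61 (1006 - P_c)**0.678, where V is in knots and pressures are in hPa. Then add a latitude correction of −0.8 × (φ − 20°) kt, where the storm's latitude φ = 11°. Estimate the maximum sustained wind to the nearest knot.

ΔP = 1006 − 998 = 8 hPa.
8^0.678 ≈ 4.095.
V ≈ 5.61 × 4.095 ≈ 23.0 kt.
Latitude correction: −0.8 × (11 − 20) = 7.2 kt.
Corrected V ≈ 30.2 kt → 30 kt.

30 kt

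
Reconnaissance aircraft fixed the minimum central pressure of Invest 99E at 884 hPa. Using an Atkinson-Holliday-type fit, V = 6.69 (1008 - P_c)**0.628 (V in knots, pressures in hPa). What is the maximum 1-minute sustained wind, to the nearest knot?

138 kt

ΔP = 1008 − 884 = 124 hPa.
124^0.628 ≈ 20.638.
V ≈ 6.69 × 20.638 ≈ 138.1 kt.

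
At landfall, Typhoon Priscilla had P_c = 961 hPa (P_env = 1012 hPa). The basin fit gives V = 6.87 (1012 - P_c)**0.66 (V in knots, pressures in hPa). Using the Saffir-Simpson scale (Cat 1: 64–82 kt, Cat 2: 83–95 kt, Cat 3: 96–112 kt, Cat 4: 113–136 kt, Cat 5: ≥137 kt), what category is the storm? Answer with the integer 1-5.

2

ΔP = 1012 − 961 = 51 hPa.
V ≈ 6.87 × 51^0.66 = 6.87 × 13.40 ≈ 92 kt.
92 kt falls in the Category 2 band.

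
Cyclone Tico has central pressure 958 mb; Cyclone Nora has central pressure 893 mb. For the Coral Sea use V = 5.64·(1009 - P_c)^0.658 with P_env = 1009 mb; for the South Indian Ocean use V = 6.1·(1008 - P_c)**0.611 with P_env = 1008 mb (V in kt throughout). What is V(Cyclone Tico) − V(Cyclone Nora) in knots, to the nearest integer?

Cyclone Tico: ΔP = 51; V ≈ 5.64 × 51^0.658 ≈ 74.97 kt.
Cyclone Nora: ΔP = 115; V ≈ 6.1 × 115^0.611 ≈ 110.77 kt.
Difference ≈ 74.97 − 110.77 = -35.80 → -36 kt.

-36 kt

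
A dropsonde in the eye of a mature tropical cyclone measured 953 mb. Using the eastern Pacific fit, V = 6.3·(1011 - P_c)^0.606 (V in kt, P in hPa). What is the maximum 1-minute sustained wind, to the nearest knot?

ΔP = 1011 − 953 = 58 mb.
58^0.606 ≈ 11.712.
V ≈ 6.3 × 11.712 ≈ 73.8 kt.

74 kt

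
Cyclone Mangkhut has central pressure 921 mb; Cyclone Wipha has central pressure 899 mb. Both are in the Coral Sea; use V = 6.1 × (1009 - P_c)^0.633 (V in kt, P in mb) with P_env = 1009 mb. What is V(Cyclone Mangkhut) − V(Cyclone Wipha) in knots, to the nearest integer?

Cyclone Mangkhut: ΔP = 88; V ≈ 6.1 × 88^0.633 ≈ 103.80 kt.
Cyclone Wipha: ΔP = 110; V ≈ 6.1 × 110^0.633 ≈ 119.54 kt.
Difference ≈ 103.80 − 119.54 = -15.74 → -16 kt.

-16 kt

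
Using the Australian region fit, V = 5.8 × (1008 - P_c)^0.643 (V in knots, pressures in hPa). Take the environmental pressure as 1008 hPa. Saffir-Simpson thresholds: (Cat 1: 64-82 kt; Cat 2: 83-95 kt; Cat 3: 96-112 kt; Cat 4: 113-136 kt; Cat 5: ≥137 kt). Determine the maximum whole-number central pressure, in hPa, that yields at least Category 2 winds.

945 hPa

Category 2 begins at V = 83 kt.
Required ΔP = (83/5.8)^(1/0.643) = 14.310^1.555 ≈ 62.70 hPa.
P_c ≤ 1008 − 62.70 = 945.30, so the highest integer P_c is 945 hPa.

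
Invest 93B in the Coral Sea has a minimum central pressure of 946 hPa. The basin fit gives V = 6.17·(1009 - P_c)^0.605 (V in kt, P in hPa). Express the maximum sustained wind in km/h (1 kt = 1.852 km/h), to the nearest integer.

ΔP = 1009 − 946 = 63 hPa.
V ≈ 6.17 × 63^0.605 = 6.17 × 12.263 ≈ 75.663 kt.
75.663 × 1.852 ≈ 140.13 km/h → 140 km/h.

140 km/h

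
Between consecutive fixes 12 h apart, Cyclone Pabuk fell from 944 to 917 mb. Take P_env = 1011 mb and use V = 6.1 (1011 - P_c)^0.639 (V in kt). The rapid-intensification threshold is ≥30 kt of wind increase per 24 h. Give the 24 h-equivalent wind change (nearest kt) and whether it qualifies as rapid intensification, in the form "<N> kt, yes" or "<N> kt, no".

43 kt, yes

V₁: ΔP = 67, V ≈ 6.1 × 67^0.639 ≈ 89.58 kt.
V₂: ΔP = 94, V ≈ 6.1 × 94^0.639 ≈ 111.21 kt.
ΔV over 12 h = 21.63 kt → 24 h equivalent = 21.63 × 24/12 ≈ 43.26 kt.
43 kt ≥ 30 kt ⇒ rapid intensification.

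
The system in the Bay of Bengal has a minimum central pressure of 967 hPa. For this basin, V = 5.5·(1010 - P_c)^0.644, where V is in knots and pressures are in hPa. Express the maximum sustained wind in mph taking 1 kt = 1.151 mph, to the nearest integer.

71 mph

ΔP = 1010 − 967 = 43 hPa.
V ≈ 5.5 × 43^0.644 = 5.5 × 11.271 ≈ 61.989 kt.
61.989 × 1.151 ≈ 71.35 mph → 71 mph.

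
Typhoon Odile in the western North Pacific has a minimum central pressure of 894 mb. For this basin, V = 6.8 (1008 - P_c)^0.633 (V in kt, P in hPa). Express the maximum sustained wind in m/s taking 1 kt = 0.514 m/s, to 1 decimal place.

ΔP = 1008 − 894 = 114 mb.
V ≈ 6.8 × 114^0.633 = 6.8 × 20.046 ≈ 136.311 kt.
136.311 × 0.514 ≈ 70.06 m/s → 70.1 m/s.

70.1 m/s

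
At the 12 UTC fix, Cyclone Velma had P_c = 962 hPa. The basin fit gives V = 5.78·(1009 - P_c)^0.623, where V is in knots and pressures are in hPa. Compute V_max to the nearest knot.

64 kt

ΔP = 1009 − 962 = 47 hPa.
47^0.623 ≈ 11.008.
V ≈ 5.78 × 11.008 ≈ 63.6 kt.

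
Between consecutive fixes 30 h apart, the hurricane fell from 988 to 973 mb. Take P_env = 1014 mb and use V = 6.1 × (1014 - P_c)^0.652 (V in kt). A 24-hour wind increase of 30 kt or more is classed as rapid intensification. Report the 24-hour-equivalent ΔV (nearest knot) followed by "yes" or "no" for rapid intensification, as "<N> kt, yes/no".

14 kt, no

V₁: ΔP = 26, V ≈ 6.1 × 26^0.652 ≈ 51.04 kt.
V₂: ΔP = 41, V ≈ 6.1 × 41^0.652 ≈ 68.69 kt.
ΔV over 30 h = 17.65 kt → 24 h equivalent = 17.65 × 24/30 ≈ 14.12 kt.
14 kt < 30 kt ⇒ not rapid intensification.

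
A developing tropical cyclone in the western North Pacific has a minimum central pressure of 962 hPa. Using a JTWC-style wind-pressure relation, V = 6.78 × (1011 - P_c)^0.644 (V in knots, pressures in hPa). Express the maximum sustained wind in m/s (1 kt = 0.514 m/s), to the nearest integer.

ΔP = 1011 − 962 = 49 hPa.
V ≈ 6.78 × 49^0.644 = 6.78 × 12.260 ≈ 83.122 kt.
83.122 × 0.514 ≈ 42.72 m/s → 43 m/s.

43 m/s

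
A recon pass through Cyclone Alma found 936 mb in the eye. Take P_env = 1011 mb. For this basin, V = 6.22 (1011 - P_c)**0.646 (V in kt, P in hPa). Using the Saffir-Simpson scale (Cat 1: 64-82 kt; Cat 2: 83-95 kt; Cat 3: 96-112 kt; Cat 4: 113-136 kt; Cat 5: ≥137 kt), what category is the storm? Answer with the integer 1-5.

ΔP = 1011 − 936 = 75 mb.
V ≈ 6.22 × 75^0.646 = 6.22 × 16.27 ≈ 101 kt.
101 kt falls in the Category 3 band.

3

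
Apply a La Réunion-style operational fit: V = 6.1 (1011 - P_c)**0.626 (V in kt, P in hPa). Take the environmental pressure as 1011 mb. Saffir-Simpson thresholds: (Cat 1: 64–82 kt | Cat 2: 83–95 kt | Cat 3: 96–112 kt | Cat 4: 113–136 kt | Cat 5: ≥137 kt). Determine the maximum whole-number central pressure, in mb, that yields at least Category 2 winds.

Category 2 begins at V = 83 kt.
Required ΔP = (83/6.1)^(1/0.626) = 13.607^1.597 ≈ 64.73 mb.
P_c ≤ 1011 − 64.73 = 946.27, so the highest integer P_c is 946 mb.

946 mb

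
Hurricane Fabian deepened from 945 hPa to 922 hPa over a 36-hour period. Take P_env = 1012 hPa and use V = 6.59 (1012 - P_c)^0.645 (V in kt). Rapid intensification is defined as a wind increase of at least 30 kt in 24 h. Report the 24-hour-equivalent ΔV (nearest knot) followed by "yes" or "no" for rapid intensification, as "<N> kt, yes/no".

V₁: ΔP = 67, V ≈ 6.59 × 67^0.645 ≈ 99.24 kt.
V₂: ΔP = 90, V ≈ 6.59 × 90^0.645 ≈ 120.05 kt.
ΔV over 36 h = 20.81 kt → 24 h equivalent = 20.81 × 24/36 ≈ 13.87 kt.
14 kt < 30 kt ⇒ not rapid intensification.

14 kt, no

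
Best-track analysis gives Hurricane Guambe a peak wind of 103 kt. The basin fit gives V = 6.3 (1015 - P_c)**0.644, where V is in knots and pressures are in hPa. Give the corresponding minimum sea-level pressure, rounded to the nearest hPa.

938 hPa

ΔP = (V / 6.3)^(1/0.644) = (103/6.3)^1.553.
103/6.3 = 16.349; 16.349^1.553 ≈ 76.61 hPa.
P_c = 1015 − 76.61 = 938.39 ≈ 938 hPa.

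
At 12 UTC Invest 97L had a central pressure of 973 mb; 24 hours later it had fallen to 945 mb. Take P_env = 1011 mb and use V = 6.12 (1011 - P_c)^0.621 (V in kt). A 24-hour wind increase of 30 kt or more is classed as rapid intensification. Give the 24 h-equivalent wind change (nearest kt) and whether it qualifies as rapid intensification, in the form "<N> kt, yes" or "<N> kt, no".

V₁: ΔP = 38, V ≈ 6.12 × 38^0.621 ≈ 58.59 kt.
V₂: ΔP = 66, V ≈ 6.12 × 66^0.621 ≈ 82.54 kt.
ΔV over 24 h = 23.95 kt → 24 h equivalent = 23.95 × 24/24 ≈ 23.95 kt.
24 kt < 30 kt ⇒ not rapid intensification.

24 kt, no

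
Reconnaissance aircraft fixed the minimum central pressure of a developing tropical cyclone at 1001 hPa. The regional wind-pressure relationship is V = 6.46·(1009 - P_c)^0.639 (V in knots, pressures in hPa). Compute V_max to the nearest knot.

24 kt

ΔP = 1009 − 1001 = 8 hPa.
8^0.639 ≈ 3.776.
V ≈ 6.46 × 3.776 ≈ 24.4 kt.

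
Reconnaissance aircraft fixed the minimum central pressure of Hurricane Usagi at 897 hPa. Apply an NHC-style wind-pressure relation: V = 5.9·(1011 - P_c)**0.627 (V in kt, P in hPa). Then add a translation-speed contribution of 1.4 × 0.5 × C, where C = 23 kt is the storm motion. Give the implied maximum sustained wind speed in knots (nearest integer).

131 kt

ΔP = 1011 − 897 = 114 hPa.
114^0.627 ≈ 19.484.
V ≈ 5.9 × 19.484 ≈ 115.0 kt.
Translation term: 1.4 × 0.5 × 23 = 16.1 kt.
Corrected V ≈ 131.1 kt → 131 kt.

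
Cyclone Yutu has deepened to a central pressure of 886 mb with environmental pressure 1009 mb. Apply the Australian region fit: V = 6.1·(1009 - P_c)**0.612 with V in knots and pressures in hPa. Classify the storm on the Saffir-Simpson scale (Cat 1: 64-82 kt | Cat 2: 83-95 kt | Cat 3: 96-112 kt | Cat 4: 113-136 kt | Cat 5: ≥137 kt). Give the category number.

ΔP = 1009 − 886 = 123 mb.
V ≈ 6.1 × 123^0.612 = 6.1 × 19.01 ≈ 116 kt.
116 kt falls in the Category 4 band.

4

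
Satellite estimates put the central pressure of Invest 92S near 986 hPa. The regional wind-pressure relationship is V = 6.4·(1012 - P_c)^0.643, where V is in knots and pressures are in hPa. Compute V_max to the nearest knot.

52 kt

ΔP = 1012 − 986 = 26 hPa.
26^0.643 ≈ 8.125.
V ≈ 6.4 × 8.125 ≈ 52.0 kt.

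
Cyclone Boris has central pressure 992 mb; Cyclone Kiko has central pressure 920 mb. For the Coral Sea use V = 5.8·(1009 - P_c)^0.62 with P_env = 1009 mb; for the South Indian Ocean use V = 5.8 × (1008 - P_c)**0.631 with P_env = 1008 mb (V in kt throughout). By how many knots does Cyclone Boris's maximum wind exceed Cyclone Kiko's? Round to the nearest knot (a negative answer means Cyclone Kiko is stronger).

Cyclone Boris: ΔP = 17; V ≈ 5.8 × 17^0.62 ≈ 33.60 kt.
Cyclone Kiko: ΔP = 88; V ≈ 5.8 × 88^0.631 ≈ 97.81 kt.
Difference ≈ 33.60 − 97.81 = -64.21 → -64 kt.

-64 kt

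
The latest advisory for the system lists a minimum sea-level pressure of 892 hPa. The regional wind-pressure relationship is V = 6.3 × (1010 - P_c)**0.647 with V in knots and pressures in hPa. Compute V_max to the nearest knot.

138 kt

ΔP = 1010 − 892 = 118 hPa.
118^0.647 ≈ 21.903.
V ≈ 6.3 × 21.903 ≈ 138.0 kt.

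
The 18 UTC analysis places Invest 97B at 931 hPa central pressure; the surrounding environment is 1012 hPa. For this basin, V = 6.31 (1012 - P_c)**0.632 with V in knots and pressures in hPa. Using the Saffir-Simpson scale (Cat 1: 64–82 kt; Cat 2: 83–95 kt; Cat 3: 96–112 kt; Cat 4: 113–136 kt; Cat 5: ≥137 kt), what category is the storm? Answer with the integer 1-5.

3

ΔP = 1012 − 931 = 81 hPa.
V ≈ 6.31 × 81^0.632 = 6.31 × 16.08 ≈ 101 kt.
101 kt falls in the Category 3 band.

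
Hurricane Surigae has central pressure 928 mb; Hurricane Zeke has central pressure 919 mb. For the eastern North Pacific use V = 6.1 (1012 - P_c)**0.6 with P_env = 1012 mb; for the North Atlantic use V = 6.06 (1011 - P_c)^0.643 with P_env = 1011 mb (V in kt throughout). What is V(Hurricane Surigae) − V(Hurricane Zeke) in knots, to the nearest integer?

-24 kt

Hurricane Surigae: ΔP = 84; V ≈ 6.1 × 84^0.6 ≈ 87.08 kt.
Hurricane Zeke: ΔP = 92; V ≈ 6.06 × 92^0.643 ≈ 110.97 kt.
Difference ≈ 87.08 − 110.97 = -23.89 → -24 kt.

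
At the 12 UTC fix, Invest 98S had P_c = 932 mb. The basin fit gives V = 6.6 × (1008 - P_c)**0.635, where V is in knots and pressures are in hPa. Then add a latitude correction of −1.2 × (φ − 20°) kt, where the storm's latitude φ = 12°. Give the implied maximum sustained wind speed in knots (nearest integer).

113 kt

ΔP = 1008 − 932 = 76 mb.
76^0.635 ≈ 15.643.
V ≈ 6.6 × 15.643 ≈ 103.2 kt.
Latitude correction: −1.2 × (12 − 20) = 9.6 kt.
Corrected V ≈ 112.8 kt → 113 kt.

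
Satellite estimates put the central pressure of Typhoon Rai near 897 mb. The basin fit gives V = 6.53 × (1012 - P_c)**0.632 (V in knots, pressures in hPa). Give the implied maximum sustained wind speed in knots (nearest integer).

ΔP = 1012 − 897 = 115 mb.
115^0.632 ≈ 20.061.
V ≈ 6.53 × 20.061 ≈ 131.0 kt.

131 kt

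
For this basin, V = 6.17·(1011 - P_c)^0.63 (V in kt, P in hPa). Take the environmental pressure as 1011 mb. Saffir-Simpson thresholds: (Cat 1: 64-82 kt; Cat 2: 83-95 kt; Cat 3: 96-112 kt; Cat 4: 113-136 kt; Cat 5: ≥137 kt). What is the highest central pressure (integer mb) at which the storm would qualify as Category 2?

949 mb

Category 2 begins at V = 83 kt.
Required ΔP = (83/6.17)^(1/0.63) = 13.452^1.587 ≈ 61.91 mb.
P_c ≤ 1011 − 61.91 = 949.09, so the highest integer P_c is 949 mb.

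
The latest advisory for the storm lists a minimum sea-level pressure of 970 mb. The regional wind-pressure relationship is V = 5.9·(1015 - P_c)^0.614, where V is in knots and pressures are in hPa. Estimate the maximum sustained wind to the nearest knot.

ΔP = 1015 − 970 = 45 mb.
45^0.614 ≈ 10.353.
V ≈ 5.9 × 10.353 ≈ 61.1 kt.

61 kt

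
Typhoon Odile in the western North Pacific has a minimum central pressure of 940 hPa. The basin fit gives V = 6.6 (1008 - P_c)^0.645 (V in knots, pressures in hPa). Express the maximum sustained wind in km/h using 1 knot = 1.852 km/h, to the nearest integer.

186 km/h

ΔP = 1008 − 940 = 68 hPa.
V ≈ 6.6 × 68^0.645 = 6.6 × 15.204 ≈ 100.349 kt.
100.349 × 1.852 ≈ 185.85 km/h → 186 km/h.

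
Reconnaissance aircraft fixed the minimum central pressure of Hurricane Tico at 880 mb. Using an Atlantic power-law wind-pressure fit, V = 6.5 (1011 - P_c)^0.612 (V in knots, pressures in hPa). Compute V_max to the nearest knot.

128 kt

ΔP = 1011 − 880 = 131 mb.
131^0.612 ≈ 19.759.
V ≈ 6.5 × 19.759 ≈ 128.4 kt.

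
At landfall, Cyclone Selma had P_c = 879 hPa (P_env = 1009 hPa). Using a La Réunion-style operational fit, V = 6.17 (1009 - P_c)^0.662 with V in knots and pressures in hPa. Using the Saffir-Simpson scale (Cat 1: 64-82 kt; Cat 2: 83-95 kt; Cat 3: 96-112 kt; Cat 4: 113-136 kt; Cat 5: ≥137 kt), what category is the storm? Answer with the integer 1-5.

ΔP = 1009 − 879 = 130 hPa.
V ≈ 6.17 × 130^0.662 = 6.17 × 25.09 ≈ 155 kt.
155 kt falls in the Category 5 band.

5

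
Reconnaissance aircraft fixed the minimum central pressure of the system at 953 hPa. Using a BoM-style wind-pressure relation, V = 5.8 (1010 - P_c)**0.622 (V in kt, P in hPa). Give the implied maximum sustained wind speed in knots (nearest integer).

ΔP = 1010 − 953 = 57 hPa.
57^0.622 ≈ 12.364.
V ≈ 5.8 × 12.364 ≈ 71.7 kt.

72 kt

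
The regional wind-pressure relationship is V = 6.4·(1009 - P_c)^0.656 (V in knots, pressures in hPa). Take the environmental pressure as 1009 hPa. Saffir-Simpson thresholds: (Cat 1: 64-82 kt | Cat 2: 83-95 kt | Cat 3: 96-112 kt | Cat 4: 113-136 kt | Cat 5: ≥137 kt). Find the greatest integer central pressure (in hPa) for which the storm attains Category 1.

975 hPa

Category 1 begins at V = 64 kt.
Required ΔP = (64/6.4)^(1/0.656) = 10.000^1.524 ≈ 33.45 hPa.
P_c ≤ 1009 − 33.45 = 975.55, so the highest integer P_c is 975 hPa.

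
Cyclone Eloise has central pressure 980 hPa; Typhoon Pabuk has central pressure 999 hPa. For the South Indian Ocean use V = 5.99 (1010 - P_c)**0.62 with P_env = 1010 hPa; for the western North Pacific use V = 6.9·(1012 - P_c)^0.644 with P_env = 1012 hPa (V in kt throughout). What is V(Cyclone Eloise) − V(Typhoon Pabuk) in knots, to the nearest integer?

Cyclone Eloise: ΔP = 30; V ≈ 5.99 × 30^0.62 ≈ 49.34 kt.
Typhoon Pabuk: ΔP = 13; V ≈ 6.9 × 13^0.644 ≈ 35.99 kt.
Difference ≈ 49.34 − 35.99 = 13.35 → 13 kt.

13 kt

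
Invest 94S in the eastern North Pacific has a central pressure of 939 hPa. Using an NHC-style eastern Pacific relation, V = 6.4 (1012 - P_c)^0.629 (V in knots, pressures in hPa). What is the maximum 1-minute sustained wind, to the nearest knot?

ΔP = 1012 − 939 = 73 hPa.
73^0.629 ≈ 14.860.
V ≈ 6.4 × 14.860 ≈ 95.1 kt.

95 kt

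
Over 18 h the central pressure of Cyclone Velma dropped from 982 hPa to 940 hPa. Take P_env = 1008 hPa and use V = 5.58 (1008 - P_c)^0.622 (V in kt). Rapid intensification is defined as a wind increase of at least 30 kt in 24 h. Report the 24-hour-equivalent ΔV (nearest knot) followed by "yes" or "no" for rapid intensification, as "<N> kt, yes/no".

V₁: ΔP = 26, V ≈ 5.58 × 26^0.622 ≈ 42.34 kt.
V₂: ΔP = 68, V ≈ 5.58 × 68^0.622 ≈ 76.99 kt.
ΔV over 18 h = 34.65 kt → 24 h equivalent = 34.65 × 24/18 ≈ 46.20 kt.
46 kt ≥ 30 kt ⇒ rapid intensification.

46 kt, yes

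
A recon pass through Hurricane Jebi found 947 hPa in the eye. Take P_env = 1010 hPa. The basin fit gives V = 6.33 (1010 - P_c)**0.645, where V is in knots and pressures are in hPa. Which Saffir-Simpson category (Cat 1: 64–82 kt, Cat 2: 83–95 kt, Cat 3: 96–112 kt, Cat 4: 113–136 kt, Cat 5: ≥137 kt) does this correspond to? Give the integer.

2

ΔP = 1010 − 947 = 63 hPa.
V ≈ 6.33 × 63^0.645 = 6.33 × 14.47 ≈ 92 kt.
92 kt falls in the Category 2 band.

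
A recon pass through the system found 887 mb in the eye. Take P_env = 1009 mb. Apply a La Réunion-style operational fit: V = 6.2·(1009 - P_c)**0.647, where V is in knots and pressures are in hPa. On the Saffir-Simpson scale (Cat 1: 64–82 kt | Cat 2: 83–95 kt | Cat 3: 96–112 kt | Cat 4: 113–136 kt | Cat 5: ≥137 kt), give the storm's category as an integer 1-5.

ΔP = 1009 − 887 = 122 mb.
V ≈ 6.2 × 122^0.647 = 6.2 × 22.38 ≈ 139 kt.
139 kt falls in the Category 5 band.

5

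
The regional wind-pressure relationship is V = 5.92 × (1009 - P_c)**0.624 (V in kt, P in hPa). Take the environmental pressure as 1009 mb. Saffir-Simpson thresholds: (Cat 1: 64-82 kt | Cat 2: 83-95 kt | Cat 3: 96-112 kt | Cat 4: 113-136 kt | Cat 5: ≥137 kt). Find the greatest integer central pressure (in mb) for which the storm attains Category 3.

Category 3 begins at V = 96 kt.
Required ΔP = (96/5.92)^(1/0.624) = 16.216^1.603 ≈ 86.90 mb.
P_c ≤ 1009 − 86.90 = 922.10, so the highest integer P_c is 922 mb.

922 mb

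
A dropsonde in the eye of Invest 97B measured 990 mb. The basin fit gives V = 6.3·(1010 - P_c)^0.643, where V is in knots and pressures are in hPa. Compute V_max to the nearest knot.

ΔP = 1010 − 990 = 20 mb.
20^0.643 ≈ 6.864.
V ≈ 6.3 × 6.864 ≈ 43.2 kt.

43 kt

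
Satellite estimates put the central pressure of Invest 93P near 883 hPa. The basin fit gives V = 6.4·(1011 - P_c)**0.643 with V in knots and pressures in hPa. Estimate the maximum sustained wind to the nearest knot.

145 kt

ΔP = 1011 − 883 = 128 hPa.
128^0.643 ≈ 22.643.
V ≈ 6.4 × 22.643 ≈ 144.9 kt.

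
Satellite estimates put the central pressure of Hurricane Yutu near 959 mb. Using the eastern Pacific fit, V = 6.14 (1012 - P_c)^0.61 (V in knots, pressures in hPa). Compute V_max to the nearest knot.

ΔP = 1012 − 959 = 53 mb.
53^0.61 ≈ 11.267.
V ≈ 6.14 × 11.267 ≈ 69.2 kt.

69 kt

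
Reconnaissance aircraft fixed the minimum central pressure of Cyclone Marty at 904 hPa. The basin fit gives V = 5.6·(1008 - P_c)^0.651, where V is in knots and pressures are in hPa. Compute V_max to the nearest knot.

115 kt

ΔP = 1008 − 904 = 104 hPa.
104^0.651 ≈ 20.563.
V ≈ 5.6 × 20.563 ≈ 115.2 kt.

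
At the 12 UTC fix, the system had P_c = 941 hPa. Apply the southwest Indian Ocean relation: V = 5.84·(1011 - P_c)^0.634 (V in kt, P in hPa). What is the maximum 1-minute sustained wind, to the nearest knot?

ΔP = 1011 − 941 = 70 hPa.
70^0.634 ≈ 14.784.
V ≈ 5.84 × 14.784 ≈ 86.3 kt.

86 kt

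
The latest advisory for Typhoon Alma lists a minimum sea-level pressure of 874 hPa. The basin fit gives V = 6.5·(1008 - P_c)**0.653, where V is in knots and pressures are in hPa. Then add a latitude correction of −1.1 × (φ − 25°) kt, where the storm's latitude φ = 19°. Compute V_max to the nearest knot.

ΔP = 1008 − 874 = 134 hPa.
134^0.653 ≈ 24.491.
V ≈ 6.5 × 24.491 ≈ 159.2 kt.
Latitude correction: −1.1 × (19 − 25) = 6.6 kt.
Corrected V ≈ 165.8 kt → 166 kt.

166 kt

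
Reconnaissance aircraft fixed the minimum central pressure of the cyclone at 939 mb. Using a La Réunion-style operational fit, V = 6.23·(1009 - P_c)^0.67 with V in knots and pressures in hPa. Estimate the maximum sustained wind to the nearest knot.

ΔP = 1009 − 939 = 70 mb.
70^0.67 ≈ 17.227.
V ≈ 6.23 × 17.227 ≈ 107.3 kt.

107 kt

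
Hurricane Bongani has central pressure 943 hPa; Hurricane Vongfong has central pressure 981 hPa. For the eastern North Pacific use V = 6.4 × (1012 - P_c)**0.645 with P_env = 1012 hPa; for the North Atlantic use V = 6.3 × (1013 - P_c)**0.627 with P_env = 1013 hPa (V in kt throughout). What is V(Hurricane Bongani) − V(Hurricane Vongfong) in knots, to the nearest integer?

43 kt

Hurricane Bongani: ΔP = 69; V ≈ 6.4 × 69^0.645 ≈ 98.23 kt.
Hurricane Vongfong: ΔP = 32; V ≈ 6.3 × 32^0.627 ≈ 55.34 kt.
Difference ≈ 98.23 − 55.34 = 42.89 → 43 kt.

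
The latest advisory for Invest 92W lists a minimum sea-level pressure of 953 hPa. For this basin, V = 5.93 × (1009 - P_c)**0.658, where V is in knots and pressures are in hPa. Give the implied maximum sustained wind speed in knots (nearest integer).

84 kt

ΔP = 1009 − 953 = 56 hPa.
56^0.658 ≈ 14.135.
V ≈ 5.93 × 14.135 ≈ 83.8 kt.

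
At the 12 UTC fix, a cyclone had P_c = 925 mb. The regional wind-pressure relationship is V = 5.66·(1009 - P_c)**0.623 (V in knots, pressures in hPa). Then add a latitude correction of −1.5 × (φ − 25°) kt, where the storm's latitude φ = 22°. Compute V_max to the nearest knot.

ΔP = 1009 − 925 = 84 mb.
84^0.623 ≈ 15.806.
V ≈ 5.66 × 15.806 ≈ 89.5 kt.
Latitude correction: −1.5 × (22 − 25) = 4.5 kt.
Corrected V ≈ 94 kt → 94 kt.

94 kt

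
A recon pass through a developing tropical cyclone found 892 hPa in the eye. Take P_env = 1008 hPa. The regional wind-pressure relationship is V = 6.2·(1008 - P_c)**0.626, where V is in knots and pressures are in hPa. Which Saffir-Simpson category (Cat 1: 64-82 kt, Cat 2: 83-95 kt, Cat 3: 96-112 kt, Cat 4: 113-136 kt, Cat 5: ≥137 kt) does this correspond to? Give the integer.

4

ΔP = 1008 − 892 = 116 hPa.
V ≈ 6.2 × 116^0.626 = 6.2 × 19.60 ≈ 122 kt.
122 kt falls in the Category 4 band.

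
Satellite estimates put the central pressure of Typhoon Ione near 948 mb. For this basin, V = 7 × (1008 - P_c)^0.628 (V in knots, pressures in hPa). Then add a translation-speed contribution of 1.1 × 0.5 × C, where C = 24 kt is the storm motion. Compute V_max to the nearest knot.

105 kt

ΔP = 1008 − 948 = 60 mb.
60^0.628 ≈ 13.082.
V ≈ 7 × 13.082 ≈ 91.6 kt.
Translation term: 1.1 × 0.5 × 24 = 13.2 kt.
Corrected V ≈ 104.8 kt → 105 kt.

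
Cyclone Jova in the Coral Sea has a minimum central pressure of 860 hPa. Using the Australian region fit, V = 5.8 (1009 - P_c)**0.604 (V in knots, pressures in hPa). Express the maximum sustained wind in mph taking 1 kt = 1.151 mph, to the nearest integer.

ΔP = 1009 − 860 = 149 hPa.
V ≈ 5.8 × 149^0.604 = 5.8 × 20.540 ≈ 119.133 kt.
119.133 × 1.151 ≈ 137.12 mph → 137 mph.

137 mph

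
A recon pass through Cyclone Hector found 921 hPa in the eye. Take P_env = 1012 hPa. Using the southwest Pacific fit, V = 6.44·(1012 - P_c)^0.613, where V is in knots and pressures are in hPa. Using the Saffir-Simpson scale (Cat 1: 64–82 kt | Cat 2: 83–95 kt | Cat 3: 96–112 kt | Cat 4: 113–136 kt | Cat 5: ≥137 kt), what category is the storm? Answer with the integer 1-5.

ΔP = 1012 − 921 = 91 hPa.
V ≈ 6.44 × 91^0.613 = 6.44 × 15.88 ≈ 102 kt.
102 kt falls in the Category 3 band.

3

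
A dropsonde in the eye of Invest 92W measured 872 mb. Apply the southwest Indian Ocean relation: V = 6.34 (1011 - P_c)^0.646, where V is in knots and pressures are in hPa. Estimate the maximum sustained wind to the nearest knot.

154 kt

ΔP = 1011 − 872 = 139 mb.
139^0.646 ≈ 24.232.
V ≈ 6.34 × 24.232 ≈ 153.6 kt.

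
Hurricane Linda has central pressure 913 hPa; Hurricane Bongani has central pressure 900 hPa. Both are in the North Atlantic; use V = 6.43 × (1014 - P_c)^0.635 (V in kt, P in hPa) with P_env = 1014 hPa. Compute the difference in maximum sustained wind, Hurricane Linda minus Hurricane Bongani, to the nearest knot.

-10 kt

Hurricane Linda: ΔP = 101; V ≈ 6.43 × 101^0.635 ≈ 120.49 kt.
Hurricane Bongani: ΔP = 114; V ≈ 6.43 × 114^0.635 ≈ 130.12 kt.
Difference ≈ 120.49 − 130.12 = -9.63 → -10 kt.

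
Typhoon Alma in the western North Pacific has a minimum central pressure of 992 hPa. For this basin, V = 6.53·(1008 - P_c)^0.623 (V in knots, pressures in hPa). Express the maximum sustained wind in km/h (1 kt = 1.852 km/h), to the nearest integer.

ΔP = 1008 − 992 = 16 hPa.
V ≈ 6.53 × 16^0.623 = 6.53 × 5.626 ≈ 36.735 kt.
36.735 × 1.852 ≈ 68.03 km/h → 68 km/h.

68 km/h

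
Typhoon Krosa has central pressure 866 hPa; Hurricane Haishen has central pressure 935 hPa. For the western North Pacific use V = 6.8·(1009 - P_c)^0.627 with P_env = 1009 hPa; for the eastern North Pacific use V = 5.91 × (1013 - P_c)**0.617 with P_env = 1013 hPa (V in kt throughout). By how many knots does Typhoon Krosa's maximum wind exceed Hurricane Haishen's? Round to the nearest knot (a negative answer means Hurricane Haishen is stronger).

Typhoon Krosa: ΔP = 143; V ≈ 6.8 × 143^0.627 ≈ 152.72 kt.
Hurricane Haishen: ΔP = 78; V ≈ 5.91 × 78^0.617 ≈ 86.90 kt.
Difference ≈ 152.72 − 86.90 = 65.82 → 66 kt.

66 kt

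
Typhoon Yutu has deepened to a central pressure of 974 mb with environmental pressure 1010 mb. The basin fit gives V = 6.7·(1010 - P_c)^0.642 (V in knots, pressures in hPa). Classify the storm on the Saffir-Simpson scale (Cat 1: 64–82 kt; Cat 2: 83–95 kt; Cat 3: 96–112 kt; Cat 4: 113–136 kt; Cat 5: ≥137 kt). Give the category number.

1

ΔP = 1010 − 974 = 36 mb.
V ≈ 6.7 × 36^0.642 = 6.7 × 9.98 ≈ 67 kt.
67 kt falls in the Category 1 band.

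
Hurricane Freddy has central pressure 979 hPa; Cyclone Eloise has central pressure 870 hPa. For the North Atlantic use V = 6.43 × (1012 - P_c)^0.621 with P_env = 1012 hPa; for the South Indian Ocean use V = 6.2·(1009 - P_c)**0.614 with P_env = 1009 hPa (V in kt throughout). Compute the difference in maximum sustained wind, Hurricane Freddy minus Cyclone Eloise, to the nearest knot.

Hurricane Freddy: ΔP = 33; V ≈ 6.43 × 33^0.621 ≈ 56.39 kt.
Cyclone Eloise: ΔP = 139; V ≈ 6.2 × 139^0.614 ≈ 128.29 kt.
Difference ≈ 56.39 − 128.29 = -71.90 → -72 kt.

-72 kt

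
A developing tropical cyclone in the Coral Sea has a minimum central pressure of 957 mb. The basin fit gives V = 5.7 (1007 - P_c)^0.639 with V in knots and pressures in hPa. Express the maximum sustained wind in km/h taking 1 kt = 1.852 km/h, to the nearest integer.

ΔP = 1007 − 957 = 50 mb.
V ≈ 5.7 × 50^0.639 = 5.7 × 12.180 ≈ 69.425 kt.
69.425 × 1.852 ≈ 128.58 km/h → 129 km/h.

129 km/h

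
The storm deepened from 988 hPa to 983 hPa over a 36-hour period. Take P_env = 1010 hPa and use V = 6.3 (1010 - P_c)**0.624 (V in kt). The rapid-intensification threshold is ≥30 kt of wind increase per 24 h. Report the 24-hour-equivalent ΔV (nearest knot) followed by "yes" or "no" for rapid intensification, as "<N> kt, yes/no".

4 kt, no

V₁: ΔP = 22, V ≈ 6.3 × 22^0.624 ≈ 43.35 kt.
V₂: ΔP = 27, V ≈ 6.3 × 27^0.624 ≈ 49.26 kt.
ΔV over 36 h = 5.91 kt → 24 h equivalent = 5.91 × 24/36 ≈ 3.94 kt.
4 kt < 30 kt ⇒ not rapid intensification.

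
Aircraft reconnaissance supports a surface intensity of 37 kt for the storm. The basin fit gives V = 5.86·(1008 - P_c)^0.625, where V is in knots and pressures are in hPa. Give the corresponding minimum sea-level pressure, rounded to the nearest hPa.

989 hPa

ΔP = (V / 5.86)^(1/0.625) = (37/5.86)^1.600.
37/5.86 = 6.314; 6.314^1.600 ≈ 19.08 hPa.
P_c = 1008 − 19.08 = 988.92 ≈ 989 hPa.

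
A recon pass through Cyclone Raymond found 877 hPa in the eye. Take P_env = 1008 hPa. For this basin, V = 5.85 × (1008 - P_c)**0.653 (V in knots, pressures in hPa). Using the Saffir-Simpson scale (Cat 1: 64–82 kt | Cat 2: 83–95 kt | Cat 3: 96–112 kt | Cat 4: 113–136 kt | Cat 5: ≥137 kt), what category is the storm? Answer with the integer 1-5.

ΔP = 1008 − 877 = 131 hPa.
V ≈ 5.85 × 131^0.653 = 5.85 × 24.13 ≈ 141 kt.
141 kt falls in the Category 5 band.

5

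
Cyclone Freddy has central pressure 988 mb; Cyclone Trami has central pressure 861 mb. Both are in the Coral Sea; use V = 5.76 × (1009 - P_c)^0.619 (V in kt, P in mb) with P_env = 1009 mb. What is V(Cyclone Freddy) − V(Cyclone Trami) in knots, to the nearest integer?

-89 kt

Cyclone Freddy: ΔP = 21; V ≈ 5.76 × 21^0.619 ≈ 37.92 kt.
Cyclone Trami: ΔP = 148; V ≈ 5.76 × 148^0.619 ≈ 127.00 kt.
Difference ≈ 37.92 − 127.00 = -89.08 → -89 kt.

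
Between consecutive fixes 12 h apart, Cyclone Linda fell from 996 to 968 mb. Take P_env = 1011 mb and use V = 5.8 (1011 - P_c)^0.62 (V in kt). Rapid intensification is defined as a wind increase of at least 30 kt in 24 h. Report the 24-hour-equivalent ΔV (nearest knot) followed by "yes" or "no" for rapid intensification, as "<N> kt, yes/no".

57 kt, yes

V₁: ΔP = 15, V ≈ 5.8 × 15^0.62 ≈ 31.09 kt.
V₂: ΔP = 43, V ≈ 5.8 × 43^0.62 ≈ 59.73 kt.
ΔV over 12 h = 28.64 kt → 24 h equivalent = 28.64 × 24/12 ≈ 57.28 kt.
57 kt ≥ 30 kt ⇒ rapid intensification.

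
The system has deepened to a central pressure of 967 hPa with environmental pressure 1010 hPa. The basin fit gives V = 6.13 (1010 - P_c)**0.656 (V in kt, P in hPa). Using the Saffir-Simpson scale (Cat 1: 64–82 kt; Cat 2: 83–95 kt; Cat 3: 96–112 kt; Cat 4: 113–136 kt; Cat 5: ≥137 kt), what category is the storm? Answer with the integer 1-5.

1

ΔP = 1010 − 967 = 43 hPa.
V ≈ 6.13 × 43^0.656 = 6.13 × 11.79 ≈ 72 kt.
72 kt falls in the Category 1 band.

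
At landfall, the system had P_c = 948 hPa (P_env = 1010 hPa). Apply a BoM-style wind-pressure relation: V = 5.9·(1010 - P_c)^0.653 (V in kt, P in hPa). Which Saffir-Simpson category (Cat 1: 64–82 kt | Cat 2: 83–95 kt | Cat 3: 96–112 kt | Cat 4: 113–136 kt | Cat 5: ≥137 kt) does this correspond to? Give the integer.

ΔP = 1010 − 948 = 62 hPa.
V ≈ 5.9 × 62^0.653 = 5.9 × 14.81 ≈ 87 kt.
87 kt falls in the Category 2 band.

2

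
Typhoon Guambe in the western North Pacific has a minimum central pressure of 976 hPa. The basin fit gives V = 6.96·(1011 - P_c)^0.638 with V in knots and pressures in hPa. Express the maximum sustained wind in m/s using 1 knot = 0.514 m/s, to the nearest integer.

ΔP = 1011 − 976 = 35 hPa.
V ≈ 6.96 × 35^0.638 = 6.96 × 9.663 ≈ 67.255 kt.
67.255 × 0.514 ≈ 34.57 m/s → 35 m/s.

35 m/s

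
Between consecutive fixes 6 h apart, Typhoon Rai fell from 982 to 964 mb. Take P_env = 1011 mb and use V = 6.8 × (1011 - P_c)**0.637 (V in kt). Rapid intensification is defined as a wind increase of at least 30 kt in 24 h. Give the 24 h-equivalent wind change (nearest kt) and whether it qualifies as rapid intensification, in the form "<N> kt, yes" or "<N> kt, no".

84 kt, yes

V₁: ΔP = 29, V ≈ 6.8 × 29^0.637 ≈ 58.08 kt.
V₂: ΔP = 47, V ≈ 6.8 × 47^0.637 ≈ 79.00 kt.
ΔV over 6 h = 20.92 kt → 24 h equivalent = 20.92 × 24/6 ≈ 83.68 kt.
84 kt ≥ 30 kt ⇒ rapid intensification.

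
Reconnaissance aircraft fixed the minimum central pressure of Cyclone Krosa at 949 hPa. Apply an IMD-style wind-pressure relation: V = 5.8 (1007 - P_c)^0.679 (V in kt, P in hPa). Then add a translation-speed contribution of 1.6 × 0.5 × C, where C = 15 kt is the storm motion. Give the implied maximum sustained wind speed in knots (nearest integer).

103 kt

ΔP = 1007 − 949 = 58 hPa.
58^0.679 ≈ 15.753.
V ≈ 5.8 × 15.753 ≈ 91.4 kt.
Translation term: 1.6 × 0.5 × 15 = 12 kt.
Corrected V ≈ 103.4 kt → 103 kt.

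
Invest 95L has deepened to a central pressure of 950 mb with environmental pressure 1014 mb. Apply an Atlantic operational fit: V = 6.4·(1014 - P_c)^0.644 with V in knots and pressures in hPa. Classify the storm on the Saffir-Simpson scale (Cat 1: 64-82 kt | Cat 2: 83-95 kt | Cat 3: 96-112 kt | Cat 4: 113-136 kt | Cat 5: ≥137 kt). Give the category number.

2

ΔP = 1014 − 950 = 64 mb.
V ≈ 6.4 × 64^0.644 = 6.4 × 14.56 ≈ 93 kt.
93 kt falls in the Category 2 band.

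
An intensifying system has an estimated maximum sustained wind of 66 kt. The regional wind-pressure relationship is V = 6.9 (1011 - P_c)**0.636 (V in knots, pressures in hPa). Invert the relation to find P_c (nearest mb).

976 mb

ΔP = (V / 6.9)^(1/0.636) = (66/6.9)^1.572.
66/6.9 = 9.565; 9.565^1.572 ≈ 34.83 mb.
P_c = 1011 − 34.83 = 976.17 ≈ 976 mb.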